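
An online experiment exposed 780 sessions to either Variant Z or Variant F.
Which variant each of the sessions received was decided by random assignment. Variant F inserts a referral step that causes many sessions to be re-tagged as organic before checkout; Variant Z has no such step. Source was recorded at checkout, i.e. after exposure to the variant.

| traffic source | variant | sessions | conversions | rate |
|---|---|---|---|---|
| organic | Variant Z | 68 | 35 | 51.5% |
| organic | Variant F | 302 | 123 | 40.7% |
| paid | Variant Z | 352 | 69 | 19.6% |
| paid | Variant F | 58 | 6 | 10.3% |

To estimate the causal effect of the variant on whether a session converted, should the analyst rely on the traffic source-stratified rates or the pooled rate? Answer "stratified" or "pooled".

Variant Z is higher inside every traffic source stratum but Variant F is higher in aggregate. Whether to stratify depends on how traffic source relates to the variant.
Traffic source is downstream of the variant. One should not condition on a consequence of treatment, so the overall rates are the right comparison.
Pooled: Variant Z 24.8% vs Variant F 35.8%; Variant F is higher overall.

pooled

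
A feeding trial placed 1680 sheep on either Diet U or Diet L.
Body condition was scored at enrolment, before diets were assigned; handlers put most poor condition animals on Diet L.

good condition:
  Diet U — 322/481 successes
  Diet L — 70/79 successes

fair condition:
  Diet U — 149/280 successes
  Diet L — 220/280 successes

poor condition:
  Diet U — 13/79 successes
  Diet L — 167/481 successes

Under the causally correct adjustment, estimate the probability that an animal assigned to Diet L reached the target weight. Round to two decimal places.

Within every starting body condition level Diet L has the higher rate, yet pooled Diet U does — Simpson's reversal.
Starting body condition differs across diets for reasons unrelated to any effect of the diet itself, and it separately predicts the outcome — a classic confounder. We must compare within starting body condition levels.
Standardising Diet L to the population starting body condition mix: 0.333·70/79 + 0.333·220/280 + 0.333·167/481 = 0.673.

0.67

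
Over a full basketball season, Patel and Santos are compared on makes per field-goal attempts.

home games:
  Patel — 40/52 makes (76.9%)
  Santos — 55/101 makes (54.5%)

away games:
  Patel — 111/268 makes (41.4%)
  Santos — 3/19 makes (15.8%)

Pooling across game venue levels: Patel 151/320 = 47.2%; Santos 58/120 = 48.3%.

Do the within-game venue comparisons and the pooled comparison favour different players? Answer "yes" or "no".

Within each game venue level (home games 76.9% vs 54.5%; away games 41.4% vs 15.8%), Patel has the higher rate every time. Pooled: 47.2% vs 48.3% — Santos has the higher rate overall. The two comparisons disagree.

yes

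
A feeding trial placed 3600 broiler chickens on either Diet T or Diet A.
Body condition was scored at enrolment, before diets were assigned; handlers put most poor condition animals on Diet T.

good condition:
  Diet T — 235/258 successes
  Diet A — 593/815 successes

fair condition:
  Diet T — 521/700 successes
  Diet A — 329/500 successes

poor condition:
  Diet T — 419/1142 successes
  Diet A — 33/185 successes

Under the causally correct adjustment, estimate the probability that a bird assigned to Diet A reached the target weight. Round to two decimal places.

0.50

The starting body condition-specific comparison favours Diet T throughout, but the pooled figures favour Diet A. The question is whether to condition on starting body condition.
The imbalance in starting body condition arose from how broiler chickens were allocated, not from anything the diet did; and starting body condition independently affects the outcome. The pooled gap is confounded — condition on starting body condition.
Standardising Diet A to the population starting body condition mix: 0.298·593/815 + 0.333·329/500 + 0.369·33/185 = 0.502.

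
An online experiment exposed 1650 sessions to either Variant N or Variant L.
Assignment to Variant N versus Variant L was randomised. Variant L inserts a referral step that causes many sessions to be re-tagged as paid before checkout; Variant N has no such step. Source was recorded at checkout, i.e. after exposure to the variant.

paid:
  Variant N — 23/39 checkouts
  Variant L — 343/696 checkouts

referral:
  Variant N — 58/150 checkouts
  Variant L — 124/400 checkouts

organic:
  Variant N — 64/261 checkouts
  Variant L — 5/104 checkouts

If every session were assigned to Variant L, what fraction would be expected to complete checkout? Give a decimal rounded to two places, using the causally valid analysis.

Traffic source lies on the pathway variant → traffic source → outcome, so adjusting for it blocks the indirect effect. For the total causal effect of variant, use the unadjusted pooled rates.
So P(outcome | do(Variant L)) is just the pooled rate for Variant L: 472/1200 = 0.393.

0.39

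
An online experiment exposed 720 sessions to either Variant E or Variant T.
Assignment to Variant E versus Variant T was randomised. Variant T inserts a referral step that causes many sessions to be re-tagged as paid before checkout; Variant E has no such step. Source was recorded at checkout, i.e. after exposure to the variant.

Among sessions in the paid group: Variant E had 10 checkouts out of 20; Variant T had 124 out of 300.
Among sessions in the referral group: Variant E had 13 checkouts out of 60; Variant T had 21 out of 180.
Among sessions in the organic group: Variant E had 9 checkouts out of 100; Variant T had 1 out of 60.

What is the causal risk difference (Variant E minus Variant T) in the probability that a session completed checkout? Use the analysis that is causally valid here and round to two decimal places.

The distribution of traffic source is itself part of what the variant does — it is an intermediate outcome. Holding it fixed would remove that part of the effect; the total effect is the pooled difference.
The causal difference is the pooled difference: 0.178 − 0.270 = -0.093.

-0.09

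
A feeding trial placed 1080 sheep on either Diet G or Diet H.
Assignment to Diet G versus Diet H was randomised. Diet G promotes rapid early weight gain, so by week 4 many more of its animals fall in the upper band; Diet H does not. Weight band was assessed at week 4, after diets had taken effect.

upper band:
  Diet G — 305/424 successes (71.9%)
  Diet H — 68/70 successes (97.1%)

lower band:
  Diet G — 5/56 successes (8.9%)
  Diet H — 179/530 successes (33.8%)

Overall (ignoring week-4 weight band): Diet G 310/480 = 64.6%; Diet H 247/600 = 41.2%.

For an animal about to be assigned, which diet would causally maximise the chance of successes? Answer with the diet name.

Within every week-4 weight band level Diet H has the higher rate, yet pooled Diet G does — Simpson's reversal.
Week-4 weight band is recorded after the diet and is itself shifted by it — it sits on the causal path from diet to outcome. Conditioning on a mediator would strip out part of the effect we want; the pooled comparison gives the total causal effect.
Pooled: Diet G 64.6% vs Diet H 41.2%; Diet G is higher overall.

Diet G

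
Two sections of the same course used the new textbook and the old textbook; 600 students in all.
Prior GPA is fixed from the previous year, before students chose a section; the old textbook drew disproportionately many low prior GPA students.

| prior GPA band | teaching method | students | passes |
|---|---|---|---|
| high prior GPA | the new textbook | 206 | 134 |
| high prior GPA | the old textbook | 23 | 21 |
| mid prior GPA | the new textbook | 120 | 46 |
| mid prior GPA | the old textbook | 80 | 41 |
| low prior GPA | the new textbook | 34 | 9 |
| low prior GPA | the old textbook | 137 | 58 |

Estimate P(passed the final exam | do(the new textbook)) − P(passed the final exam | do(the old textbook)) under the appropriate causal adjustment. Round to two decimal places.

Here prior GPA band is a common cause — it drives both which teaching method a case falls under and the outcome. The crude comparison mixes populations; the stratum-specific rates are the causally relevant ones.
Adjusting over the population distribution of prior GPA band: 0.382·(0.650−0.913) + 0.333·(0.383−0.512) + 0.285·(0.265−0.423) = -0.188.

-0.19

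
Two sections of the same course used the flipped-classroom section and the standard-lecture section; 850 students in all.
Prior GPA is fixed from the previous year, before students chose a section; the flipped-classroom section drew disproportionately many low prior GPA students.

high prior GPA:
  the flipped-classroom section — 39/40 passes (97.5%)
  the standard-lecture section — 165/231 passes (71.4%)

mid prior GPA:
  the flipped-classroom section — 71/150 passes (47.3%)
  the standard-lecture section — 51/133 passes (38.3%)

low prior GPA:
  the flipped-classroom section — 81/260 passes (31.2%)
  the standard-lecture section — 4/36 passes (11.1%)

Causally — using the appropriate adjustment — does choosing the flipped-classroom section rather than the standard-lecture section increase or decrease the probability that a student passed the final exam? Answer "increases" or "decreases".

Within every prior GPA band level the flipped-classroom section has the higher rate, yet pooled the standard-lecture section does — Simpson's reversal.
The imbalance in prior GPA band arose from how students were allocated, not from anything the teaching method did; and prior GPA band independently affects the outcome. The pooled gap is confounded — condition on prior GPA band.
Within each level — high prior GPA: 97.5% vs 71.4%; mid prior GPA: 47.3% vs 38.3%; low prior GPA: 31.2% vs 11.1% — the flipped-classroom section is higher every time.

increases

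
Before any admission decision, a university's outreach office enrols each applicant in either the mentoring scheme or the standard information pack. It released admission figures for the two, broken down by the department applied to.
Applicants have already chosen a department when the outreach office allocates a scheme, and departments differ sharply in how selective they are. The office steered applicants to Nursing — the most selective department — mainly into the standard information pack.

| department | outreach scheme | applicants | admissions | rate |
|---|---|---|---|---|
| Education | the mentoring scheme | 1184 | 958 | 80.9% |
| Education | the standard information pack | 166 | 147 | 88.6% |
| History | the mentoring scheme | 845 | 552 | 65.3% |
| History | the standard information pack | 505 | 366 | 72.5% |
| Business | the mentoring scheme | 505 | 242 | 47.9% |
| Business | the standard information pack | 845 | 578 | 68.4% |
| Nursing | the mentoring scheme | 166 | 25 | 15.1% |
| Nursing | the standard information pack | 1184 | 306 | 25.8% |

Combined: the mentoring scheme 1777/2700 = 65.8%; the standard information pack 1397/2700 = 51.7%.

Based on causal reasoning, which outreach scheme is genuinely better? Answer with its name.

Department is set before the outreach scheme has any effect — it is not caused by the outreach scheme — and it independently drives the outcome. That makes it a confounder, so the causal comparison is within department levels.
Within each level — Education: 80.9% vs 88.6%; History: 65.3% vs 72.5%; Business: 47.9% vs 68.4%; Nursing: 15.1% vs 25.8% — the standard information pack is higher every time.

the standard information pack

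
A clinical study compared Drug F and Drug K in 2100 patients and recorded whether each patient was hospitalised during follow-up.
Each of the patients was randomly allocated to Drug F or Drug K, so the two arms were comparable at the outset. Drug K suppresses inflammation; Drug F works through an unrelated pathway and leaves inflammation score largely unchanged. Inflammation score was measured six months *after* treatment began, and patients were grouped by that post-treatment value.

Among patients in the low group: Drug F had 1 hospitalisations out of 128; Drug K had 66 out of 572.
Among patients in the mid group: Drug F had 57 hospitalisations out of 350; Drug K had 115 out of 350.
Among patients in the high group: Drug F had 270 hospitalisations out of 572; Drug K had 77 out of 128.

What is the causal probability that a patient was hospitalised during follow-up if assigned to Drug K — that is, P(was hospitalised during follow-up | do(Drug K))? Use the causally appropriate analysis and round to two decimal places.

Because the drug influences inflammation score, inflammation score is a post-treatment mediator, not a confounder. Stratifying on it would bias the estimate; the causal effect is the crude pooled difference.
So P(outcome | do(Drug K)) is just the pooled rate for Drug K: 258/1050 = 0.246.

0.25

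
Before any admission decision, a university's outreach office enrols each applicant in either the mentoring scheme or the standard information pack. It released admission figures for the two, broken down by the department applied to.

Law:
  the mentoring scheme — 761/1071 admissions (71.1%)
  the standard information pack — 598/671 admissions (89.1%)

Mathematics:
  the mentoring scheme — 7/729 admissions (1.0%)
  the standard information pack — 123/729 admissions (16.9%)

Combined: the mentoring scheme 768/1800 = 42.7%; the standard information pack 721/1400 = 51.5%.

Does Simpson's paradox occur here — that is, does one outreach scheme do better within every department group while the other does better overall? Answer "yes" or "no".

Within each department level (Law 71.1% vs 89.1%; Mathematics 1.0% vs 16.9%), the standard information pack has the higher rate every time. Pooled: 42.7% vs 51.5% — the standard information pack has the higher rate overall. They agree.

no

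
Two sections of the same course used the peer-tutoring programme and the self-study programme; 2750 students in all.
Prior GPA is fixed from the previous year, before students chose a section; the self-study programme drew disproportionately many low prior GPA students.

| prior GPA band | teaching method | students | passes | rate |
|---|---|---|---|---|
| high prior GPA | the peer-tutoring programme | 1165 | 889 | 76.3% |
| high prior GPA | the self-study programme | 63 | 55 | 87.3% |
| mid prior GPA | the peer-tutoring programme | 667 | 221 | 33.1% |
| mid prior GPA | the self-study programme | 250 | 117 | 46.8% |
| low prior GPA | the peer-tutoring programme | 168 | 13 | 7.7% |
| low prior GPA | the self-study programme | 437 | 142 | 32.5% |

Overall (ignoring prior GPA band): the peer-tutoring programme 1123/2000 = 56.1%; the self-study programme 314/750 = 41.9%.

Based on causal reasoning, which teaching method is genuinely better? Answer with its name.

Within every prior GPA band level the self-study programme has the higher rate, yet pooled the peer-tutoring programme does — Simpson's reversal.
Since prior GPA band is a pre-existing factor (not a product of the teaching method) and it affects the outcome on its own, it is a confounder. The stratified rates, not the pooled rate, identify the causal effect.
Within each level — high prior GPA: 76.3% vs 87.3%; mid prior GPA: 33.1% vs 46.8%; low prior GPA: 7.7% vs 32.5% — the self-study programme is higher every time.

the self-study programme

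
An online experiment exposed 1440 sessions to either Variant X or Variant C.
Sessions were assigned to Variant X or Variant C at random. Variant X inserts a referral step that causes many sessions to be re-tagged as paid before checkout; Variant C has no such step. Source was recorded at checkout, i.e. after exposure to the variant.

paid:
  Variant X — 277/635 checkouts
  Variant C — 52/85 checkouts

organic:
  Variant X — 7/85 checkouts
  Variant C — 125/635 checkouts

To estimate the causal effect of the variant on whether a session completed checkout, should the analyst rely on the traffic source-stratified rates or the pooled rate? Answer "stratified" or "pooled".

Traffic source is downstream of the variant. One should not condition on a consequence of treatment, so the overall rates are the right comparison.
Pooled: Variant X 39.4% vs Variant C 24.6%; Variant X is higher overall.

pooled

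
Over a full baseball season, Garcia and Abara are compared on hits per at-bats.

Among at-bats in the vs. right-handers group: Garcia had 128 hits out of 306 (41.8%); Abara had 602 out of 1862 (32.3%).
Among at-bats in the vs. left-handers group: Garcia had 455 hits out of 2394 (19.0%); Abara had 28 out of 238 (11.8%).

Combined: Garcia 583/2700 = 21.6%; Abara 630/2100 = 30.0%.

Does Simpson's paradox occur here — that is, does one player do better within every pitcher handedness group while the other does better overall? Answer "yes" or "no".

Within each pitcher handedness level (vs. right-handers 41.8% vs 32.3%; vs. left-handers 19.0% vs 11.8%), Garcia has the higher rate every time. Pooled: 21.6% vs 30.0% — Abara has the higher rate overall. The two comparisons disagree.

yes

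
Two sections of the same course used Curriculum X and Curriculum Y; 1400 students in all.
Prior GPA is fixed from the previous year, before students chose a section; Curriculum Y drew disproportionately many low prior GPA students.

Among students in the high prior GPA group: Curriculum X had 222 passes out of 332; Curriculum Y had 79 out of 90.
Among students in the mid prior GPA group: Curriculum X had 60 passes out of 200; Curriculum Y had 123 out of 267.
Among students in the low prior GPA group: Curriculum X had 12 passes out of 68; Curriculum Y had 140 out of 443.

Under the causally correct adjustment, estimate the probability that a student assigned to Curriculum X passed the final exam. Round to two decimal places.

The imbalance in prior GPA band arose from how students were allocated, not from anything the teaching method did; and prior GPA band independently affects the outcome. The pooled gap is confounded — condition on prior GPA band.
Standardising Curriculum X to the population prior GPA band mix: 0.301·222/332 + 0.334·60/200 + 0.365·12/68 = 0.366.

0.37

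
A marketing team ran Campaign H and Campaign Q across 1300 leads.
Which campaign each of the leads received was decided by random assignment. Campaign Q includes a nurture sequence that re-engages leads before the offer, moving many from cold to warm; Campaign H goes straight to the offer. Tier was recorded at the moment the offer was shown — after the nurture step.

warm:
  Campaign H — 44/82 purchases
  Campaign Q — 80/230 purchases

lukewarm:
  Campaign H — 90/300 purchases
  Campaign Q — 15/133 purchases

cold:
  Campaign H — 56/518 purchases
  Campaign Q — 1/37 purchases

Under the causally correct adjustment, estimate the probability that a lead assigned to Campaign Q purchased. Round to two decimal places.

The distribution of engagement tier is itself part of what the campaign does — it is an intermediate outcome. Holding it fixed would remove that part of the effect; the total effect is the pooled difference.
So P(outcome | do(Campaign Q)) is just the pooled rate for Campaign Q: 96/400 = 0.240.

0.24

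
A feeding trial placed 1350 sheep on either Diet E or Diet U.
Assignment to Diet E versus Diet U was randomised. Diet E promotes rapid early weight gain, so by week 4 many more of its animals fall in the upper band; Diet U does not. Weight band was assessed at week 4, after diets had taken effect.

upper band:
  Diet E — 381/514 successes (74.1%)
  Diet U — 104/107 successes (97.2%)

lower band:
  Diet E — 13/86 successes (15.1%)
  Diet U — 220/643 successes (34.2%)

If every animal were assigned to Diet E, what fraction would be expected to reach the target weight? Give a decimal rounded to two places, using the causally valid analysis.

Diet U is higher inside every week-4 weight band stratum but Diet E is higher in aggregate. Whether to stratify depends on how week-4 weight band relates to the diet.
Because the diet influences week-4 weight band, week-4 weight band is a post-treatment mediator, not a confounder. Stratifying on it would bias the estimate; the causal effect is the crude pooled difference.
So P(outcome | do(Diet E)) is just the pooled rate for Diet E: 394/600 = 0.657.

0.66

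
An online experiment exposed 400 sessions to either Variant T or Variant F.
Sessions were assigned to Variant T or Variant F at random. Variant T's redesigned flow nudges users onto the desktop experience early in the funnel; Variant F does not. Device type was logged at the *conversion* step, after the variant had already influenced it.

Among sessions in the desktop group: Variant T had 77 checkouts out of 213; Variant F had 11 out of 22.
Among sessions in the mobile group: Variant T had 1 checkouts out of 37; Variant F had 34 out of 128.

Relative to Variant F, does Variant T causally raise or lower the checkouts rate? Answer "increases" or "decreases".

Device type is downstream of the variant. One should not condition on a consequence of treatment, so the overall rates are the right comparison.
Pooled: Variant T 31.2% vs Variant F 30.0%; Variant T is higher overall.

increases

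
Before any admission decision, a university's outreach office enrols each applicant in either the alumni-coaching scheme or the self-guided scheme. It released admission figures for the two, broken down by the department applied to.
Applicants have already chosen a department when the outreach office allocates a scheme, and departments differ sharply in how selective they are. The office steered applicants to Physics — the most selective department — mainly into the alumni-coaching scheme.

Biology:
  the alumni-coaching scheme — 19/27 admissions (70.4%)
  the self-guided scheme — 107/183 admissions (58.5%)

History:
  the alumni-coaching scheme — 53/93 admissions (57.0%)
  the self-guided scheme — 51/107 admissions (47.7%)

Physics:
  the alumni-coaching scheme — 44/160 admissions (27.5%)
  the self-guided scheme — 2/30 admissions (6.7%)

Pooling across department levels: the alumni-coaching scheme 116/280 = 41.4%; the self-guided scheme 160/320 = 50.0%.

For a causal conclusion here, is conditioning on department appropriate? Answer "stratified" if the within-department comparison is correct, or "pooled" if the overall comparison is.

Nothing the outreach scheme does changes department; the imbalance is an allocation artefact. With department also predicting the outcome, the pooled figure is confounded, and the within-stratum comparison is the causal one.
Within each level — Biology: 70.4% vs 58.5%; History: 57.0% vs 47.7%; Physics: 27.5% vs 6.7% — the alumni-coaching scheme is higher every time.

stratified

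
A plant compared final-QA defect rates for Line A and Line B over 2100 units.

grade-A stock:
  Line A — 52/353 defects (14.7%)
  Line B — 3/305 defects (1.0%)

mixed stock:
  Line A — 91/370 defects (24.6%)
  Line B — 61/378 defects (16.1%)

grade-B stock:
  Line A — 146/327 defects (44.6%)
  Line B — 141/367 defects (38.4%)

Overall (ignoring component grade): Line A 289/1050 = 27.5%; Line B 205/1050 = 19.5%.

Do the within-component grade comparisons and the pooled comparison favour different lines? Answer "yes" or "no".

no

Within each component grade level (grade-A stock 14.7% vs 1.0%; mixed stock 24.6% vs 16.1%; grade-B stock 44.6% vs 38.4%), Line B has the lower rate every time. Pooled: 27.5% vs 19.5% — Line B has the lower rate overall. They agree.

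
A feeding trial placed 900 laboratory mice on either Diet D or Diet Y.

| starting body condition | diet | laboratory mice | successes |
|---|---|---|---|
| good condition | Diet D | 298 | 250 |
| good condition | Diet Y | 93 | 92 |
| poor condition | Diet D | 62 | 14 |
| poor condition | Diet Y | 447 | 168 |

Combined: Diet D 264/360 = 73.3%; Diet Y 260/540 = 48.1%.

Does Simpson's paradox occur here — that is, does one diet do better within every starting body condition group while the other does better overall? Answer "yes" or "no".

Within each starting body condition level (good condition 83.9% vs 98.9%; poor condition 22.6% vs 37.6%), Diet Y has the higher rate every time. Pooled: 73.3% vs 48.1% — Diet D has the higher rate overall. The two comparisons disagree.

yes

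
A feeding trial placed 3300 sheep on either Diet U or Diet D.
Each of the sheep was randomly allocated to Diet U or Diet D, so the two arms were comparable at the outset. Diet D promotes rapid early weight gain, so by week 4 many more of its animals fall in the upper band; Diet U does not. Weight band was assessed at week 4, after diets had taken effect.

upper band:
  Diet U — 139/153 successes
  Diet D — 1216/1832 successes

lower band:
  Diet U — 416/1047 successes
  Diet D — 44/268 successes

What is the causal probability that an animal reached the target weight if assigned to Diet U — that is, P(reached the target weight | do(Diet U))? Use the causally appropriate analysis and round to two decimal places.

0.46

Within every week-4 weight band level Diet U has the higher rate, yet pooled Diet D does — Simpson's reversal.
Because the diet influences week-4 weight band, week-4 weight band is a post-treatment mediator, not a confounder. Stratifying on it would bias the estimate; the causal effect is the crude pooled difference.
So P(outcome | do(Diet U)) is just the pooled rate for Diet U: 555/1200 = 0.463.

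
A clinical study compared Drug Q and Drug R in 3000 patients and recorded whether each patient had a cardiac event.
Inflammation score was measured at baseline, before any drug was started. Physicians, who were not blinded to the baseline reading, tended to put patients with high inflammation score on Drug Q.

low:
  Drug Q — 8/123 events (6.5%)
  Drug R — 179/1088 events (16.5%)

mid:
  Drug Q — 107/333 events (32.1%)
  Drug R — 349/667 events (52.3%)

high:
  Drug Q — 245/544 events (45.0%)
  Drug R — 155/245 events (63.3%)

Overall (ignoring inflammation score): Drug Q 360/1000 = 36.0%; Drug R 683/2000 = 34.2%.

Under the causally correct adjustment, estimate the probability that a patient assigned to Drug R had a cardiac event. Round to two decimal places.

0.41

Drug Q is lower inside every inflammation score stratum but Drug R is lower in aggregate. Whether to stratify depends on how inflammation score relates to the drug.
Inflammation score is set before the drug has any effect — it is not caused by the drug — and it independently drives the outcome. That makes it a confounder, so the causal comparison is within inflammation score levels.
Standardising Drug R to the population inflammation score mix: 0.404·179/1088 + 0.333·349/667 + 0.263·155/245 = 0.407.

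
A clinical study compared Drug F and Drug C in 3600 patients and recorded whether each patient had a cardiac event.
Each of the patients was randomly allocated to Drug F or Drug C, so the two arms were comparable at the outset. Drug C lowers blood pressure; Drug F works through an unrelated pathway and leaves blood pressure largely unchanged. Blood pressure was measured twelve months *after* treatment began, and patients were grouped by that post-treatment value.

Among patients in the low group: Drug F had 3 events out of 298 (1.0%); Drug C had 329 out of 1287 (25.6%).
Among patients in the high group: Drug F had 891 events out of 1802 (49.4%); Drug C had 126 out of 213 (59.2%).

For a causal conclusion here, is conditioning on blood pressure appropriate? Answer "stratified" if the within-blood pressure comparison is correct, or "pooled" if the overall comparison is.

pooled

The blood pressure-specific comparison favours Drug F throughout, but the pooled figures favour Drug C. The question is whether to condition on blood pressure.
Stratifying would compare drugs among patients the drugs themselves sorted into blood pressure groups — a form of selection on an intermediate. The unconditioned pooled rates give the total causal effect.
Pooled: Drug F 42.6% vs Drug C 30.3%; Drug C is lower overall.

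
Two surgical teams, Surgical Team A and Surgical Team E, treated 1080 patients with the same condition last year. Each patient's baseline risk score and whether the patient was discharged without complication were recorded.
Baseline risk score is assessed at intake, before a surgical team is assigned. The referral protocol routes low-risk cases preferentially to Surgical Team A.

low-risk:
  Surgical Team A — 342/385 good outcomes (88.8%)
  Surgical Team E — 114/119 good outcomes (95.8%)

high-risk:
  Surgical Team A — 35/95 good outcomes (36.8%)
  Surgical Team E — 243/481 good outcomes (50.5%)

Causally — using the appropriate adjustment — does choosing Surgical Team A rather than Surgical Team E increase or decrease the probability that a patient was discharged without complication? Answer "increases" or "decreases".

decreases

Baseline risk score differs across surgical teams for reasons unrelated to any effect of the surgical team itself, and it separately predicts the outcome — a classic confounder. We must compare within baseline risk score levels.
Within each level — low-risk: 88.8% vs 95.8%; high-risk: 36.8% vs 50.5% — Surgical Team E is higher every time.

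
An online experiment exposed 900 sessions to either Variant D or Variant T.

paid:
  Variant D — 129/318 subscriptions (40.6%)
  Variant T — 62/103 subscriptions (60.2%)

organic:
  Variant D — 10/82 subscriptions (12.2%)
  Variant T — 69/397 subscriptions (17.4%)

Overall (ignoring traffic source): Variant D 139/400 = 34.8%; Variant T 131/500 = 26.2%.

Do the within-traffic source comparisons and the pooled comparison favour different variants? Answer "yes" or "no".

Within each traffic source level (paid 40.6% vs 60.2%; organic 12.2% vs 17.4%), Variant T has the higher rate every time. Pooled: 34.8% vs 26.2% — Variant D has the higher rate overall. The two comparisons disagree.

yes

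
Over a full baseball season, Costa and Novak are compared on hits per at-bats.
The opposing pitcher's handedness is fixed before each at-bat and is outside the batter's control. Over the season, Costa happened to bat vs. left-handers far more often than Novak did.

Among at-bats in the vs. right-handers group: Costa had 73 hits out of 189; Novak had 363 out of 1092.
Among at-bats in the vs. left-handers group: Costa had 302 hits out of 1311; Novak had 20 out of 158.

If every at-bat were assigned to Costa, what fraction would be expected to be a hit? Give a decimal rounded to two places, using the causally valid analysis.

Nothing the player does changes pitcher handedness; the imbalance is an allocation artefact. With pitcher handedness also predicting the outcome, the pooled figure is confounded, and the within-stratum comparison is the causal one.
Standardising Costa to the population pitcher handedness mix: 0.466·73/189 + 0.534·302/1311 = 0.303.

0.30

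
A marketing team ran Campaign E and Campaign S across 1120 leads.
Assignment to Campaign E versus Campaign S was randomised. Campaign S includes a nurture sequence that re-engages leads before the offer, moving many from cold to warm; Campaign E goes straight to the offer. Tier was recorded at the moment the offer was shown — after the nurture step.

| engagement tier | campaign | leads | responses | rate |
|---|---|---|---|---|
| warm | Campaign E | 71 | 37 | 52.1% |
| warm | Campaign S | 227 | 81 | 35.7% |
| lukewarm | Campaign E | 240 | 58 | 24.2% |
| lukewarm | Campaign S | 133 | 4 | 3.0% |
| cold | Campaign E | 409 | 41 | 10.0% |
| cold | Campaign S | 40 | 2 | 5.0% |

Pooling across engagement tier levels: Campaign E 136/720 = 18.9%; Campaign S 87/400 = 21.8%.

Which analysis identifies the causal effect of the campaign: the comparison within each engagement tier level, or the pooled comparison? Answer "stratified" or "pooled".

The stratified and pooled comparisons disagree (Campaign E wins within each engagement tier; Campaign S wins overall), so the answer turns on the causal role of engagement tier.
The distribution of engagement tier is itself part of what the campaign does — it is an intermediate outcome. Holding it fixed would remove that part of the effect; the total effect is the pooled difference.
Pooled: Campaign E 18.9% vs Campaign S 21.8%; Campaign S is higher overall.

pooled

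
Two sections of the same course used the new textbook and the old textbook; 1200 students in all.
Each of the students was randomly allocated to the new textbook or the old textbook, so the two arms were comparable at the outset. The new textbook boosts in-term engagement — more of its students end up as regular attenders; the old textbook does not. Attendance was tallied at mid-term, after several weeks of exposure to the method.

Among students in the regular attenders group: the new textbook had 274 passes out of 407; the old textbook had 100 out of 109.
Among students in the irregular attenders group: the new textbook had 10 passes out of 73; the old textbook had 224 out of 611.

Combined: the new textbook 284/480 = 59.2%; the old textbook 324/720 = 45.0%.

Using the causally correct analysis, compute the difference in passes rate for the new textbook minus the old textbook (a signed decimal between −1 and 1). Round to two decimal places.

+0.14

Stratifying would compare teaching methods among students the teaching methods themselves sorted into mid-term attendance groups — a form of selection on an intermediate. The unconditioned pooled rates give the total causal effect.
The causal difference is the pooled difference: 0.592 − 0.450 = +0.142.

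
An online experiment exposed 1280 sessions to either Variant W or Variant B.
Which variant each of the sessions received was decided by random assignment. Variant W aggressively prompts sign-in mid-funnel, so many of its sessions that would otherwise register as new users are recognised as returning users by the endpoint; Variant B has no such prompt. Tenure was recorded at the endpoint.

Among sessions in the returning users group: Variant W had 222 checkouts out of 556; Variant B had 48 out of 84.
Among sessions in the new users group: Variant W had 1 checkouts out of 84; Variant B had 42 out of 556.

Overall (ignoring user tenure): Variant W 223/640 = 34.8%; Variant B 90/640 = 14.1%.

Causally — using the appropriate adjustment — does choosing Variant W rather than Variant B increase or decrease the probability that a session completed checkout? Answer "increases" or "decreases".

Within every user tenure level Variant B has the higher rate, yet pooled Variant W does — Simpson's reversal.
The distribution of user tenure is itself part of what the variant does — it is an intermediate outcome. Holding it fixed would remove that part of the effect; the total effect is the pooled difference.
Pooled: Variant W 34.8% vs Variant B 14.1%; Variant W is higher overall.

increases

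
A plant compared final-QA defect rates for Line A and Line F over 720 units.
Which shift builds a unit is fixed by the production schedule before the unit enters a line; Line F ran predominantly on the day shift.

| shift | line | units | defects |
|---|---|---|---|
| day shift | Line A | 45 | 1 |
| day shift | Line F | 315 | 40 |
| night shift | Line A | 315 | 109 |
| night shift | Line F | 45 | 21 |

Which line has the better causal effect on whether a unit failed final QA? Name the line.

Line A

The shift-specific comparison favours Line A throughout, but the pooled figures favour Line F. The question is whether to condition on shift.
Shift differs across lines for reasons unrelated to any effect of the line itself, and it separately predicts the outcome — a classic confounder. We must compare within shift levels.
Within each level — day shift: 2.2% vs 12.7%; night shift: 34.6% vs 46.7% — Line A is lower every time.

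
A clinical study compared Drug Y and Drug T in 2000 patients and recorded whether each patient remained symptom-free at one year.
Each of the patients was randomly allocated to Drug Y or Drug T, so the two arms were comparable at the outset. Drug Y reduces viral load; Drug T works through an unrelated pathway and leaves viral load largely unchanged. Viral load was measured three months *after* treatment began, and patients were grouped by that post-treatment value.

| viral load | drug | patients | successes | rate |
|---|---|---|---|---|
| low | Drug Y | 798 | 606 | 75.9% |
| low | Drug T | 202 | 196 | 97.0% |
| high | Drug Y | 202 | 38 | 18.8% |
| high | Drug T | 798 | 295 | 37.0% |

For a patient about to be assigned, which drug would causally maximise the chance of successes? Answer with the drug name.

Viral load lies on the pathway drug → viral load → outcome, so adjusting for it blocks the indirect effect. For the total causal effect of drug, use the unadjusted pooled rates.
Pooled: Drug Y 64.4% vs Drug T 49.1%; Drug Y is higher overall.

Drug Y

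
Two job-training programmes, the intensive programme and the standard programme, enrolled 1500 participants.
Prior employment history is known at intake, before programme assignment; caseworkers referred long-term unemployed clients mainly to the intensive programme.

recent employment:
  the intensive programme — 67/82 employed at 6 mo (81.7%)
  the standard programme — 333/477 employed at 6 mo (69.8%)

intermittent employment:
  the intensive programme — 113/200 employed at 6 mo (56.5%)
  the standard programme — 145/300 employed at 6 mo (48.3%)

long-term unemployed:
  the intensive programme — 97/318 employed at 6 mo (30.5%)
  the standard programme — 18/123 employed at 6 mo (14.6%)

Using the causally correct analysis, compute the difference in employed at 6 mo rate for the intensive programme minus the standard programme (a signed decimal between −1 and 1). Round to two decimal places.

the intensive programme is higher inside every prior employment history stratum but the standard programme is higher in aggregate. Whether to stratify depends on how prior employment history relates to the programme.
Prior employment history is set before the programme has any effect — it is not caused by the programme — and it independently drives the outcome. That makes it a confounder, so the causal comparison is within prior employment history levels.
Adjusting over the population distribution of prior employment history: 0.373·(0.817−0.698) + 0.333·(0.565−0.483) + 0.294·(0.305−0.146) = +0.118.

+0.12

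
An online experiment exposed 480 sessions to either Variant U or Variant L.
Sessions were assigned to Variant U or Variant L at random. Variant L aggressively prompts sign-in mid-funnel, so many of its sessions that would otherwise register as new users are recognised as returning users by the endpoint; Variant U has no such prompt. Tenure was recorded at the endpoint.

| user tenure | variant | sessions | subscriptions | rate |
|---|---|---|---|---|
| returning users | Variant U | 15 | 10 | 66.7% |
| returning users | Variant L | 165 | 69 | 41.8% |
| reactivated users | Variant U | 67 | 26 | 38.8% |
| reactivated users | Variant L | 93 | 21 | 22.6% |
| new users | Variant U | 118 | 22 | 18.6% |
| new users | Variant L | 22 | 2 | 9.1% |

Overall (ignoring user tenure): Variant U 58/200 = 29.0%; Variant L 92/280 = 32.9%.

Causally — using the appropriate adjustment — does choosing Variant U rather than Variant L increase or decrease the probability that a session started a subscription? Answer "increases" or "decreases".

decreases

User tenure is downstream of the variant. One should not condition on a consequence of treatment, so the overall rates are the right comparison.
Pooled: Variant U 29.0% vs Variant L 32.9%; Variant L is higher overall.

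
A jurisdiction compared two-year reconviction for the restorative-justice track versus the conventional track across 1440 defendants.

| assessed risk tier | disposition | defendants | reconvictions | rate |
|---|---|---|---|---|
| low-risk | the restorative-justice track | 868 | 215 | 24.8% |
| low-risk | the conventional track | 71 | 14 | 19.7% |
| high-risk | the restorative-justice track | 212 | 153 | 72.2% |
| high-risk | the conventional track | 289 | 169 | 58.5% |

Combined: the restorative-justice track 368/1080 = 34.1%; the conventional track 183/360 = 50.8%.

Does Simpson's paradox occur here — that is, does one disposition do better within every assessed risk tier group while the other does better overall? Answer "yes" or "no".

Within each assessed risk tier level (low-risk 24.8% vs 19.7%; high-risk 72.2% vs 58.5%), the conventional track has the lower rate every time. Pooled: 34.1% vs 50.8% — the restorative-justice track has the lower rate overall. The two comparisons disagree.

yes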